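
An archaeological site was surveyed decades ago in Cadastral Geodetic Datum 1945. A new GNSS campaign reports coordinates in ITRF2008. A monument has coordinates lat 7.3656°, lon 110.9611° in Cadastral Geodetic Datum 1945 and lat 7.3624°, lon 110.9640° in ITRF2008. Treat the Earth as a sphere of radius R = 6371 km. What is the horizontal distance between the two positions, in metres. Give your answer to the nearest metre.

478 m

Δφ = 7.3624° − 7.3656° = -0.0032°; Δλ = 110.9640° − 110.9611° = +0.0029°.
1° along a meridian = πR/180 = 111195 m.
ΔN = Δφ × 111195 = -355.8 m; ΔE = Δλ × 111195 × cos(7.3656°) = +0.0029 × 111195 × 0.991748 = 319.8 m.
Distance = √(ΔE² + ΔN²) = √(319.8² + (-355.8)²) = 478.4 m.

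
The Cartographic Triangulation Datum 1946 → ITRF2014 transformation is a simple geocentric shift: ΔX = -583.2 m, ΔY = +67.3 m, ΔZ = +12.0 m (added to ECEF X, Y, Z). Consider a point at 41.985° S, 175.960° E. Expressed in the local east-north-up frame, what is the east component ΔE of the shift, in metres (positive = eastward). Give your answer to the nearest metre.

The local east axis at (φ, λ) is (−sin λ, cos λ, 0), so ΔE = −sin(175.960°)·(-583.2) + cos(175.960°)·67.3 = -26.04 m.

ΔE = -26 m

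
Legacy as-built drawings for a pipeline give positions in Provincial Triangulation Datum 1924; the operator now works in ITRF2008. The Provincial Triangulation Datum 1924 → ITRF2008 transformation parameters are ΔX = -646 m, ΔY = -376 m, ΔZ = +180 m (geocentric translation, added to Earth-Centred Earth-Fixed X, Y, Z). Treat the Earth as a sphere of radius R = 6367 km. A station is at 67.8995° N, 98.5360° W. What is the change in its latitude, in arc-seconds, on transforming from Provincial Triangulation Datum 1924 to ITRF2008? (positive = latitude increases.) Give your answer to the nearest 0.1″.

sin φ = 0.926525, cos φ = 0.376232, sin λ = -0.988923, cos λ = -0.148431.
North component: ΔN = −sin φ cos λ·ΔX − sin φ sin λ·ΔY + cos φ·ΔZ = −(0.926525)(-0.148431)(-646) − (0.926525)(-0.988923)(-376) + (0.376232)(180) = -365.63 m.
1° of latitude spans πR/180 = 111125 m, so Δφ = -365.63 / 111125 × 3600 = -11.845″.

Δφ = -11.8″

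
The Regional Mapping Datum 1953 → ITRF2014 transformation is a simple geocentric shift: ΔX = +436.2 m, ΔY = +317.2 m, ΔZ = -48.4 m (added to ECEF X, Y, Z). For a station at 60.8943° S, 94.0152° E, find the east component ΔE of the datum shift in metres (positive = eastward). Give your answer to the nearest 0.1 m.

ΔE = -457.3 m

The local east axis at (φ, λ) is (−sin λ, cos λ, 0), so ΔE = −sin(94.0152°)·436.2 + cos(94.0152°)·317.2 = -457.34 m.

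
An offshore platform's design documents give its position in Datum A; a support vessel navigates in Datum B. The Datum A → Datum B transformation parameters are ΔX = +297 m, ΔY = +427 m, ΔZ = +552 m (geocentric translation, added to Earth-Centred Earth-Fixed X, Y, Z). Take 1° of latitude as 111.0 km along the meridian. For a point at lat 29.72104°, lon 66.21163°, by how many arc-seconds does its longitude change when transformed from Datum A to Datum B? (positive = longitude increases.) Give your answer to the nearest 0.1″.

Δλ = -3.7″

sin φ = 0.495778, cos φ = 0.868450, sin λ = 0.915042, cos λ = 0.403360.
East component: ΔE = −sin λ·ΔX + cos λ·ΔY = −(0.915042)(297) + (0.403360)(427) = -99.53 m.
1° of latitude spans 111000 m; at latitude φ, 1° of longitude spans that × cos φ = 96397.9 m, so Δλ = -99.53 / 96397.9 × 3600 = -3.717″.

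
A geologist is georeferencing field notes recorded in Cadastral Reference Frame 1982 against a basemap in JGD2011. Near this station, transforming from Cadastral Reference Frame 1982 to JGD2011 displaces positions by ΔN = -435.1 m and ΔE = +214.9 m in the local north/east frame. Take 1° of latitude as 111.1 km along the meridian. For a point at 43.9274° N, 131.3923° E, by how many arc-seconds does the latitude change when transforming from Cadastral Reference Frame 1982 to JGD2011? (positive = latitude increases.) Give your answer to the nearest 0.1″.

Δφ = -14.1″

1° of latitude = 111.1 km, so Δφ = -435.1 / 111100 = -0.0039163° = -14.099″.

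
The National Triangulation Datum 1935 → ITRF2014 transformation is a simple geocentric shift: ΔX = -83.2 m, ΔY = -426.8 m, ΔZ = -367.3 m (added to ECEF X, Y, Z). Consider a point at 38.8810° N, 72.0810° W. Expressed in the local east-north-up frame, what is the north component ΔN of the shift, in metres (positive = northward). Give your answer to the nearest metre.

The local north axis is (−sin φ cos λ, −sin φ sin λ, cos φ), giving ΔN = 16.068 − 254.909 − 285.925 = -524.77 m.

ΔN = -525 m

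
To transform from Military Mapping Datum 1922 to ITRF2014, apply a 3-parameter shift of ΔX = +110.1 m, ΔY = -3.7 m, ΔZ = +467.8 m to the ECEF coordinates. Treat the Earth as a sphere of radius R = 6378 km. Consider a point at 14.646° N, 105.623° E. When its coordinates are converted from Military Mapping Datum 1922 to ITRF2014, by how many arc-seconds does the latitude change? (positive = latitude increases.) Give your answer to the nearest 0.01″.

Δφ = 14.91″

sin φ = 0.252846, cos φ = 0.967506, sin λ = 0.963055, cos λ = -0.269306.
North component: ΔN = −sin φ cos λ·ΔX − sin φ sin λ·ΔY + cos φ·ΔZ = −(0.252846)(-0.269306)(110.1) − (0.252846)(0.963055)(-3.7) + (0.967506)(467.8) = 461.00 m.
1° of latitude spans πR/180 = 111317 m, so Δφ = 461.00 / 111317 × 3600 = 14.909″.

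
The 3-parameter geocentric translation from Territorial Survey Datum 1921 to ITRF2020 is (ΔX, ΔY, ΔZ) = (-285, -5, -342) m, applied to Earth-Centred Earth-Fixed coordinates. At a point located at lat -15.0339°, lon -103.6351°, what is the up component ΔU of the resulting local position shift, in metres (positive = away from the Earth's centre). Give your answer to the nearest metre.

At φ = -15.0339°, λ = -103.6351°: sin φ = -0.259391, cos φ = 0.965773, sin λ = -0.971817, cos λ = -0.235738.
ΔU = cos φ cos λ·ΔX + cos φ sin λ·ΔY + sin φ·ΔZ = (0.965773)(-0.235738)(-285) + (0.965773)(-0.971817)(-5) + (-0.259391)(-342) = 158.29 m.

ΔU = 158 m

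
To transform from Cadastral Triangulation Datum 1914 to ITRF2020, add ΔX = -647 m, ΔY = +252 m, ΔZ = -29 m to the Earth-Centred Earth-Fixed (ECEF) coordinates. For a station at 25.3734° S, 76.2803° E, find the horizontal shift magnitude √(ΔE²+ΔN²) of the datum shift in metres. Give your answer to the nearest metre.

688 m

At φ = -25.3734°, λ = 76.2803°: sin φ = -0.428516, cos φ = 0.903534, sin λ = 0.971468, cos λ = 0.237172.
ΔE = −sin λ·ΔX + cos λ·ΔY = −(0.971468)·(-647) + (0.237172)·(252) = 688.31 m.
ΔN = −sin φ cos λ·ΔX − sin φ sin λ·ΔY + cos φ·ΔZ = −(-0.428516)(0.237172)(-647) − (-0.428516)(0.971468)(252) + (0.903534)(-29) = 12.95 m.
Horizontal magnitude = √(ΔE² + ΔN²) = √(688.31² + 12.95²) = 688.43 m.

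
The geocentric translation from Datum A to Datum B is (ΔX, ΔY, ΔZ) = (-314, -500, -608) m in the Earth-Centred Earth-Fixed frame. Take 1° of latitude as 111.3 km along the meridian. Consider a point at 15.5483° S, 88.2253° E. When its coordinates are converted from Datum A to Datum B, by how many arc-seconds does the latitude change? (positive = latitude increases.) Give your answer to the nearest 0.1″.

sin φ = -0.268051, cos φ = 0.963405, sin λ = 0.999520, cos λ = 0.030969.
North component: ΔN = −sin φ cos λ·ΔX − sin φ sin λ·ΔY + cos φ·ΔZ = −(-0.268051)(0.030969)(-314) − (-0.268051)(0.999520)(-500) + (0.963405)(-608) = -722.32 m.
1° of latitude spans 111300 m, so Δφ = -722.32 / 111300 × 3600 = -23.363″.

Δφ = -23.4″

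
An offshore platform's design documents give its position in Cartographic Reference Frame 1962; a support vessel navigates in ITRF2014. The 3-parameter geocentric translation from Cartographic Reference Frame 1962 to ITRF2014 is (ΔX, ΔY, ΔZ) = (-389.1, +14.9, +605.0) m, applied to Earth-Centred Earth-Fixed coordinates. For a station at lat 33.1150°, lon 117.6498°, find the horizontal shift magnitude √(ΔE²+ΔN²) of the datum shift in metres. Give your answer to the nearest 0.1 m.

The local east axis at (φ, λ) is (−sin λ, cos λ, 0), so ΔE = −sin(117.6498°)·(-389.1) + cos(117.6498°)·14.9 = 337.75 m.
The local north axis is (−sin φ cos λ, −sin φ sin λ, cos φ), giving ΔN = -98.648 − 7.211 + 506.733 = 400.87 m.
Horizontal magnitude = √(ΔE² + ΔN²) = √(337.75² + 400.87²) = 524.19 m.

524.2 m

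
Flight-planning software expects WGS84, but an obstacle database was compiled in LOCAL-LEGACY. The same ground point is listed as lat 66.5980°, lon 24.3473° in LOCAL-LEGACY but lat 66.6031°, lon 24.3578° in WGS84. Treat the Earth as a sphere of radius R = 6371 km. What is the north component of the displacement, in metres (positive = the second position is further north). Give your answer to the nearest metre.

ΔN = 567 m

Δφ = 66.6031° − 66.5980° = +0.0051°; Δλ = 24.3578° − 24.3473° = +0.0105°.
1° along a meridian = πR/180 = 111195 m.
ΔN = Δφ × 111195 = 567.1 m; ΔE = Δλ × 111195 × cos(66.5980°) = +0.0105 × 111195 × 0.397180 = 463.7 m.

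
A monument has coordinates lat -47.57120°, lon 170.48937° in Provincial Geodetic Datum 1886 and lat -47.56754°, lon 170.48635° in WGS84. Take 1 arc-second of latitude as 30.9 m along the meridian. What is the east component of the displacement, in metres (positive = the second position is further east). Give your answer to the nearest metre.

Δφ = -47.56754° − -47.57120° = +0.00366°; Δλ = 170.48635° − 170.48937° = -0.00302°.
1° of latitude = 3600 × 30.90 = 111240 m.
ΔN = Δφ × 111240 = 407.1 m; ΔE = Δλ × 111240 × cos(-47.57120°) = -0.00302 × 111240 × 0.674673 = -226.7 m.

ΔE = -227 m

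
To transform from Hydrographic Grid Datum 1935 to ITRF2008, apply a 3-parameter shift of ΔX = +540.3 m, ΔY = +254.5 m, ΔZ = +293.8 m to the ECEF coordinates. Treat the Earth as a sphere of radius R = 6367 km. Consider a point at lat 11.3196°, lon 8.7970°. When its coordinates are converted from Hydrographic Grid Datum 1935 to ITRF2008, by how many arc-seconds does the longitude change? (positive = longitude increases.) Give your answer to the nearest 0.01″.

Δλ = 5.58″

sin φ = 0.196282, cos φ = 0.980548, sin λ = 0.152934, cos λ = 0.988236.
East component: ΔE = −sin λ·ΔX + cos λ·ΔY = −(0.152934)(540.3) + (0.988236)(254.5) = 168.88 m.
1° of latitude spans πR/180 = 111125 m; at latitude φ, 1° of longitude spans that × cos φ = 108963.5 m, so Δλ = 168.88 / 108963.5 × 3600 = 5.579″.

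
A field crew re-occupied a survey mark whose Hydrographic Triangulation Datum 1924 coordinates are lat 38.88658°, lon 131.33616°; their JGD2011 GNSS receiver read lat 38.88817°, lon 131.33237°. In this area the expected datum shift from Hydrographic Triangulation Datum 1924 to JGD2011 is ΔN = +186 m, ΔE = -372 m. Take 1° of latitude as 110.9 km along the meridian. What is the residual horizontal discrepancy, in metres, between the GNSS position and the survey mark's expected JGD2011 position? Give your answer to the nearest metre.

Observed coordinate differences: Δφ = +0.00159°, Δλ = -0.00379°.
Converting to metres (1° lat = 110900 m, cos φ = 0.778390): observed ΔN = 176.3 m, observed ΔE = -327.2 m.
Subtracting the expected shift leaves a residual of 176.3 − (186) = -9.7 m north and -327.2 − (-372) = 44.8 m east.
Residual distance = √((-9.7)² + 44.8²) = 45.9 m.

46 m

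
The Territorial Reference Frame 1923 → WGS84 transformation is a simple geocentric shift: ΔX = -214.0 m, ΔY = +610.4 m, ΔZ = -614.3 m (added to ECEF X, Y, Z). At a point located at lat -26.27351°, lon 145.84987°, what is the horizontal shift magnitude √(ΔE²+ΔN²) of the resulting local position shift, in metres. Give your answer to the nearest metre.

The local east axis at (φ, λ) is (−sin λ, cos λ, 0), so ΔE = −sin(145.84987°)·(-214.0) + cos(145.84987°)·610.4 = -385.02 m.
The local north axis is (−sin φ cos λ, −sin φ sin λ, cos φ), giving ΔN = 78.394 + 151.679 − 550.837 = -320.76 m.
Horizontal magnitude = √(ΔE² + ΔN²) = √((-385.02)² + (-320.76)²) = 501.13 m.

501 m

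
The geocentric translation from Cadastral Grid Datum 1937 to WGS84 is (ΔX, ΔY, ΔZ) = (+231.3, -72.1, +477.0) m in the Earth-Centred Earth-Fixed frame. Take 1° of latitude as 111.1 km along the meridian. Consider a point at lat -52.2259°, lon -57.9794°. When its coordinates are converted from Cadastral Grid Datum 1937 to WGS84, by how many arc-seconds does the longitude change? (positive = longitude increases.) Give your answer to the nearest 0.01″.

sin φ = -0.790432, cos φ = 0.612550, sin λ = -0.847858, cos λ = 0.530224.
East component: ΔE = −sin λ·ΔX + cos λ·ΔY = −(-0.847858)(231.3) + (0.530224)(-72.1) = 157.88 m.
1° of latitude spans 111100 m; at latitude φ, 1° of longitude spans that × cos φ = 68054.3 m, so Δλ = 157.88 / 68054.3 × 3600 = 8.352″.

Δλ = 8.35″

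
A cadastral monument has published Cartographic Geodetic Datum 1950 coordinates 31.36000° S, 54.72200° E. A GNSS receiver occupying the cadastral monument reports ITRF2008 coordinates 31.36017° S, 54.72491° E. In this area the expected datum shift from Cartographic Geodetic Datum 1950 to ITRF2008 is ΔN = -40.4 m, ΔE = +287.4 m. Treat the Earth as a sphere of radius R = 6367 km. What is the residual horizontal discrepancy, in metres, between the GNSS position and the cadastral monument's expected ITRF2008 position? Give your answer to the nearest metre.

Observed coordinate differences: Δφ = -0.00017°, Δλ = +0.00291°.
Converting to metres (1° lat = 111125 m, cos φ = 0.853914): observed ΔN = -18.9 m, observed ΔE = 276.1 m.
Subtracting the expected shift leaves a residual of -18.9 − (-40.4) = 21.5 m north and 276.1 − (287.4) = -11.3 m east.
Residual distance = √(21.5² + (-11.3)²) = 24.3 m.

24 m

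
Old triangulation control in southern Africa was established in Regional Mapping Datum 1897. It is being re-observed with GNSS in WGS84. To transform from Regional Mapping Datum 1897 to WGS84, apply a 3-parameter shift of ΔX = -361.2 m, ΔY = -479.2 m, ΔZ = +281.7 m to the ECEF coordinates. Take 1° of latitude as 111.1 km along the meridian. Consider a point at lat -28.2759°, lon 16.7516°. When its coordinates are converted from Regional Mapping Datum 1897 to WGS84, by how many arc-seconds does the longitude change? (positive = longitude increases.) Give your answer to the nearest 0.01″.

Δλ = -13.05″

sin φ = -0.473718, cos φ = 0.880677, sin λ = 0.288223, cos λ = 0.957563.
East component: ΔE = −sin λ·ΔX + cos λ·ΔY = −(0.288223)(-361.2) + (0.957563)(-479.2) = -354.76 m.
1° of latitude spans 111100 m; at latitude φ, 1° of longitude spans that × cos φ = 97843.2 m, so Δλ = -354.76 / 97843.2 × 3600 = -13.053″.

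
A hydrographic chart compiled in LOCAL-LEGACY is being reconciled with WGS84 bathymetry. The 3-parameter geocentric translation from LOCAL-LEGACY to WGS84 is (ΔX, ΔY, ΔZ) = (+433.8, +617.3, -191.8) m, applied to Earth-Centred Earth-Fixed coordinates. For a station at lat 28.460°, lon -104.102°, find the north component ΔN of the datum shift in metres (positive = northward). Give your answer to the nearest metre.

ΔN = 167 m

The local north axis is (−sin φ cos λ, −sin φ sin λ, cos φ), giving ΔN = 50.368 + 285.306 − 168.621 = 167.05 m.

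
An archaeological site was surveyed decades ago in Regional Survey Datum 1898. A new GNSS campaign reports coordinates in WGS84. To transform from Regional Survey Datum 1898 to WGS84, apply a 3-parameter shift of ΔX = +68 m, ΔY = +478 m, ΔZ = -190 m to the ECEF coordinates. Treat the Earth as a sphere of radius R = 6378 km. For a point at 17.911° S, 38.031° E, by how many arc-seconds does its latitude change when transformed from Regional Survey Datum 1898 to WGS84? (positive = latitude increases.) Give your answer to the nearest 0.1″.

Δφ = -2.4″

sin φ = -0.307539, cos φ = 0.951535, sin λ = 0.616088, cos λ = 0.787678.
North component: ΔN = −sin φ cos λ·ΔX − sin φ sin λ·ΔY + cos φ·ΔZ = −(-0.307539)(0.787678)(68) − (-0.307539)(0.616088)(478) + (0.951535)(-190) = -73.75 m.
1° of latitude spans πR/180 = 111317 m, so Δφ = -73.75 / 111317 × 3600 = -2.385″.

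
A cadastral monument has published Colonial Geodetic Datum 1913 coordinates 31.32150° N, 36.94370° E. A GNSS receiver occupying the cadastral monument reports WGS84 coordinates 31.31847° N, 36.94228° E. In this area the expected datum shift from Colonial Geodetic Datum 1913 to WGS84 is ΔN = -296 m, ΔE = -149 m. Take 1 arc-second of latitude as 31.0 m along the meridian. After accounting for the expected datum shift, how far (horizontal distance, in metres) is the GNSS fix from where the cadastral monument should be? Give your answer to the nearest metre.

44 m

Observed coordinate differences: Δφ = -0.00303°, Δλ = -0.00142°.
Converting to metres (1° lat = 111600 m, cos φ = 0.854264): observed ΔN = -338.1 m, observed ΔE = -135.4 m.
Subtracting the expected shift leaves a residual of -338.1 − (-296) = -42.1 m north and -135.4 − (-149) = 13.6 m east.
Residual distance = √((-42.1)² + 13.6²) = 44.3 m.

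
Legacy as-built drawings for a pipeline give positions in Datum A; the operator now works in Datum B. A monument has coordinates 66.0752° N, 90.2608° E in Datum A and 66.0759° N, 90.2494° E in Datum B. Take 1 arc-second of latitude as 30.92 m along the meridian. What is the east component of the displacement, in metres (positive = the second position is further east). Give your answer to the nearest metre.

ΔE = -515 m

Δφ = 66.0759° − 66.0752° = +0.0007°; Δλ = 90.2494° − 90.2608° = -0.0114°.
1° of latitude = 3600 × 30.92 = 111312 m.
ΔN = Δφ × 111312 = 77.9 m; ΔE = Δλ × 111312 × cos(66.0752°) = -0.0114 × 111312 × 0.405537 = -514.6 m.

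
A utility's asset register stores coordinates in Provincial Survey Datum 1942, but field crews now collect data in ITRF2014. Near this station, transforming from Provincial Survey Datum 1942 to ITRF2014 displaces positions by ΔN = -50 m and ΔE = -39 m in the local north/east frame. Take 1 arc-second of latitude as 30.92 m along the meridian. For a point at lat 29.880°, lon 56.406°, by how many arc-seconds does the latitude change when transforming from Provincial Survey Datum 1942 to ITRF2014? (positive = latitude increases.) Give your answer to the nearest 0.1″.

1″ of latitude = 30.92 m, so Δφ = -50.0 / 30.92 = -1.617″.

Δφ = -1.6″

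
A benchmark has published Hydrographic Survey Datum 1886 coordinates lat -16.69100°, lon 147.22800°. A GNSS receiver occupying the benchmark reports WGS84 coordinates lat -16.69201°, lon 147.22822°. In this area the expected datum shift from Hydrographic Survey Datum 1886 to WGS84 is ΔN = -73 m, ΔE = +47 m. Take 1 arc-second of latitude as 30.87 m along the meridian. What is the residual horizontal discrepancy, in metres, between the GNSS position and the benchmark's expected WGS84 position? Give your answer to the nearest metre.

46 m

Observed coordinate differences: Δφ = -0.00101°, Δλ = +0.00022°.
Converting to metres (1° lat = 111132 m, cos φ = 0.957868): observed ΔN = -112.2 m, observed ΔE = 23.4 m.
Subtracting the expected shift leaves a residual of -112.2 − (-73) = -39.2 m north and 23.4 − (47) = -23.6 m east.
Residual distance = √((-39.2)² + (-23.6)²) = 45.8 m.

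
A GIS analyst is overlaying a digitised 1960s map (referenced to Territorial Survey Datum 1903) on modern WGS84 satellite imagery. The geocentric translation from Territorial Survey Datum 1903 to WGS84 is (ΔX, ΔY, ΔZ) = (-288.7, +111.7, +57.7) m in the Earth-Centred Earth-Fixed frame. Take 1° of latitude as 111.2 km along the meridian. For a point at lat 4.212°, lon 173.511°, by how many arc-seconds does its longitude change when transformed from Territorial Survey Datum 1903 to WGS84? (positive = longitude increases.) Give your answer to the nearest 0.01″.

Δλ = -2.54″

sin φ = 0.073447, cos φ = 0.997299, sin λ = 0.113012, cos λ = -0.993594.
East component: ΔE = −sin λ·ΔX + cos λ·ΔY = −(0.113012)(-288.7) + (-0.993594)(111.7) = -78.36 m.
1° of latitude spans 111200 m; at latitude φ, 1° of longitude spans that × cos φ = 110899.7 m, so Δλ = -78.36 / 110899.7 × 3600 = -2.544″.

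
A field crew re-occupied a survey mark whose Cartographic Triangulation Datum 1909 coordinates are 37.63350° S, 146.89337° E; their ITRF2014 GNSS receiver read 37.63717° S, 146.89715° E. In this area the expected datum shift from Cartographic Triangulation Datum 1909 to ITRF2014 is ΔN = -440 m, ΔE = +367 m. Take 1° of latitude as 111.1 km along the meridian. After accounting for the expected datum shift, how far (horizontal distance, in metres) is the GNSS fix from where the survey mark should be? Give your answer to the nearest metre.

Observed coordinate differences: Δφ = -0.00367°, Δλ = +0.00378°.
Converting to metres (1° lat = 111100 m, cos φ = 0.791933): observed ΔN = -407.7 m, observed ΔE = 332.6 m.
Subtracting the expected shift leaves a residual of -407.7 − (-440) = 32.3 m north and 332.6 − (367) = -34.4 m east.
Residual distance = √(32.3² + (-34.4)²) = 47.2 m.

47 m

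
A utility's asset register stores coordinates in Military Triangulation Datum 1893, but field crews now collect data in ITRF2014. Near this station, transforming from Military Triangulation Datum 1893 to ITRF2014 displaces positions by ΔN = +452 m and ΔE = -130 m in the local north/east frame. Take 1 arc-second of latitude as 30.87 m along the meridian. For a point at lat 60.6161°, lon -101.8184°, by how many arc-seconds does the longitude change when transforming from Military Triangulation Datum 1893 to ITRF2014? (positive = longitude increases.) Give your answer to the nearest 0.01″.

At latitude 60.6161°, cos φ = 0.490659.
1″ of longitude at this latitude = 30.87 × cos φ = 15.1466 m, so Δλ = -130.0 / 15.1466 = -8.583″.

Δλ = -8.58″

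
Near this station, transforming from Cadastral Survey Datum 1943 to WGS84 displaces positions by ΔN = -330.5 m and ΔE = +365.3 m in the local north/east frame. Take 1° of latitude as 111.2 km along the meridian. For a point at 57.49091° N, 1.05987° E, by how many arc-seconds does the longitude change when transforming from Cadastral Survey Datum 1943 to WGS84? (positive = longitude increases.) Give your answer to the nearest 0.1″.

At latitude 57.49091°, cos φ = 0.537433.
1° of longitude at this latitude = 111.2 × cos φ = 59.76 km, so Δλ = 365.3 / 59762.6 = 0.0061125° = 22.005″.

Δλ = 22.0″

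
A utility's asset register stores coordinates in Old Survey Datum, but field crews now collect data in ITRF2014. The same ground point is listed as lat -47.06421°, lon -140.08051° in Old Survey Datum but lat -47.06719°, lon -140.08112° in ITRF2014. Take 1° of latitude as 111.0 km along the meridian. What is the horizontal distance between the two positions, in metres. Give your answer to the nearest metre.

334 m

Δφ = -47.06719° − -47.06421° = -0.00298°; Δλ = -140.08112° − -140.08051° = -0.00061°.
ΔN = Δφ × 111000 = -330.8 m; ΔE = Δλ × 111000 × cos(-47.06421°) = -0.00061 × 111000 × 0.681178 = -46.1 m.
Distance = √(ΔE² + ΔN²) = √((-46.1)² + (-330.8)²) = 334.0 m.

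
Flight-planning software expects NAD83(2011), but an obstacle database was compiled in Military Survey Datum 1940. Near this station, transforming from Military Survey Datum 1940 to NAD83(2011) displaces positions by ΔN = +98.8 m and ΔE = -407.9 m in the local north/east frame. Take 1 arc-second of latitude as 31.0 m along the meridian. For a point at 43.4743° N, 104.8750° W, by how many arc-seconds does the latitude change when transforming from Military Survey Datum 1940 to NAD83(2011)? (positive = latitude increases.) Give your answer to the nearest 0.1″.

1″ of latitude = 31.00 m, so Δφ = 98.8 / 31.00 = 3.187″.

Δφ = 3.2″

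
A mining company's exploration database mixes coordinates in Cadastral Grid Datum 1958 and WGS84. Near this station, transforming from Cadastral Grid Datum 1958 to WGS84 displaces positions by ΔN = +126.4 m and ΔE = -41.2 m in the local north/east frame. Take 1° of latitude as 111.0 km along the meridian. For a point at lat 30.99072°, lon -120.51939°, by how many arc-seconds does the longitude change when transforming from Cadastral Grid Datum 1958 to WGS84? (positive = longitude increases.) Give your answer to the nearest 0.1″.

At latitude 30.99072°, cos φ = 0.857251.
1° of longitude at this latitude = 111.0 × cos φ = 95.15 km, so Δλ = -41.2 / 95154.8 = -0.0004330° = -1.559″.

Δλ = -1.6″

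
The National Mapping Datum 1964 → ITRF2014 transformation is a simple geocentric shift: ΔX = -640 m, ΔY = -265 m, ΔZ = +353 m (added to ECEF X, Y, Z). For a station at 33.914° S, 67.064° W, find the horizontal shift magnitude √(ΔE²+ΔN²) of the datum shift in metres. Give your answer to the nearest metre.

751 m

At φ = -33.914°, λ = -67.064°: sin φ = -0.557948, cos φ = 0.829876, sin λ = -0.920941, cos λ = 0.389703.
ΔE = −sin λ·ΔX + cos λ·ΔY = −(-0.920941)·(-640) + (0.389703)·(-265) = -692.67 m.
ΔN = −sin φ cos λ·ΔX − sin φ sin λ·ΔY + cos φ·ΔZ = −(-0.557948)(0.389703)(-640) − (-0.557948)(-0.920941)(-265) + (0.829876)(353) = 289.96 m.
Horizontal magnitude = √(ΔE² + ΔN²) = √((-692.67)² + 289.96²) = 750.91 m.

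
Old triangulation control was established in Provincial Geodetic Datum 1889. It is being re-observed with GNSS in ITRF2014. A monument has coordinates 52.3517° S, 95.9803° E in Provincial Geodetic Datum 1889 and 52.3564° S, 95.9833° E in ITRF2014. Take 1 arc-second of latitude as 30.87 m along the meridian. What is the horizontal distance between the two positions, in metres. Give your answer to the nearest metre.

561 m

Δφ = -52.3564° − -52.3517° = -0.0047°; Δλ = 95.9833° − 95.9803° = +0.0030°.
1° of latitude = 3600 × 30.87 = 111132 m.
ΔN = Δφ × 111132 = -522.3 m; ΔE = Δλ × 111132 × cos(-52.3517°) = +0.0030 × 111132 × 0.610813 = 203.6 m.
Distance = √(ΔE² + ΔN²) = √(203.6² + (-522.3)²) = 560.6 m.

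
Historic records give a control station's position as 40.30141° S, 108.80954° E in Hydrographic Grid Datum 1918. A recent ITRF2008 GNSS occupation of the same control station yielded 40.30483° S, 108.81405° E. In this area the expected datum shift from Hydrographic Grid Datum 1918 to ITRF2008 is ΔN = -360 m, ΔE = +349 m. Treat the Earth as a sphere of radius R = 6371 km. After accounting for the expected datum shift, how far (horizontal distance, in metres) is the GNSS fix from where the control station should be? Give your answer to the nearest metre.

Observed coordinate differences: Δφ = -0.00342°, Δλ = +0.00451°.
Converting to metres (1° lat = 111195 m, cos φ = 0.762652): observed ΔN = -380.3 m, observed ΔE = 382.5 m.
Subtracting the expected shift leaves a residual of -380.3 − (-360) = -20.3 m north and 382.5 − (349) = 33.5 m east.
Residual distance = √((-20.3)² + 33.5²) = 39.1 m.

39 m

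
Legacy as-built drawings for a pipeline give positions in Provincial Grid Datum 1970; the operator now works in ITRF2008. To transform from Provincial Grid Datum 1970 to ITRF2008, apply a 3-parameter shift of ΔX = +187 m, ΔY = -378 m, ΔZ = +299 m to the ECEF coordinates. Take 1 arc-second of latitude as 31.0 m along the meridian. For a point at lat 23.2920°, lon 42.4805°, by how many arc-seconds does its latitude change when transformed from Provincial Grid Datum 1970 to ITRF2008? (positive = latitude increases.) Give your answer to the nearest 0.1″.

Δφ = 10.4″

sin φ = 0.395417, cos φ = 0.918502, sin λ = 0.675339, cos λ = 0.737507.
North component: ΔN = −sin φ cos λ·ΔX − sin φ sin λ·ΔY + cos φ·ΔZ = −(0.395417)(0.737507)(187) − (0.395417)(0.675339)(-378) + (0.918502)(299) = 321.04 m.
1° of latitude spans 3600 × 31.00 = 111600 m, so Δφ = 321.04 / 111600 × 3600 = 10.356″.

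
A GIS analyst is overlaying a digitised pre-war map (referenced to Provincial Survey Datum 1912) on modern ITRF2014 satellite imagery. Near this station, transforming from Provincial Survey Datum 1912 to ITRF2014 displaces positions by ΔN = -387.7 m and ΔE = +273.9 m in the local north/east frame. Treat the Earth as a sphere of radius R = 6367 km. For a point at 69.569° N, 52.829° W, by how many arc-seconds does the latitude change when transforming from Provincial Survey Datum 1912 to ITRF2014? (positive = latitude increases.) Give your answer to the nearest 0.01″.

On a sphere of radius R, 1 rad of latitude = R, so Δφ = ΔN / R = -387.7 / 6367000 = -6.0892e-05 rad = -12.560″.

Δφ = -12.56″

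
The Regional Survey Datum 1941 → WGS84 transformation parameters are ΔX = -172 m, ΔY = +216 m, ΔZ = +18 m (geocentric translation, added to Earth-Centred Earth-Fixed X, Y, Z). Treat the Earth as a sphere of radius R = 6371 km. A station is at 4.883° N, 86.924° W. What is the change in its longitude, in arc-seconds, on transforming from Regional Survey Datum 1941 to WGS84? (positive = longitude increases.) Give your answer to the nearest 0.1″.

sin φ = 0.085121, cos φ = 0.996371, sin λ = -0.998559, cos λ = 0.053661.
East component: ΔE = −sin λ·ΔX + cos λ·ΔY = −(-0.998559)(-172) + (0.053661)(216) = -160.16 m.
1° of latitude spans πR/180 = 111195 m; at latitude φ, 1° of longitude spans that × cos φ = 110791.4 m, so Δλ = -160.16 / 110791.4 × 3600 = -5.204″.

Δλ = -5.2″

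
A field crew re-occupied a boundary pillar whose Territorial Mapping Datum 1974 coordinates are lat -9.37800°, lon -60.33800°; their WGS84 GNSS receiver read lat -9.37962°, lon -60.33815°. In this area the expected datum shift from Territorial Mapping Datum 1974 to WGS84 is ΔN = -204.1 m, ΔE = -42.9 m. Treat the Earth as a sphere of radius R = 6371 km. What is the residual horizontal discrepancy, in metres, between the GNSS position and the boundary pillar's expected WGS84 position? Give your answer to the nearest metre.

Observed coordinate differences: Δφ = -0.00162°, Δλ = -0.00015°.
Converting to metres (1° lat = 111195 m, cos φ = 0.986635): observed ΔN = -180.1 m, observed ΔE = -16.5 m.
Subtracting the expected shift leaves a residual of -180.1 − (-204.1) = 24.0 m north and -16.5 − (-42.9) = 26.4 m east.
Residual distance = √(24.0² + 26.4²) = 35.7 m.

36 m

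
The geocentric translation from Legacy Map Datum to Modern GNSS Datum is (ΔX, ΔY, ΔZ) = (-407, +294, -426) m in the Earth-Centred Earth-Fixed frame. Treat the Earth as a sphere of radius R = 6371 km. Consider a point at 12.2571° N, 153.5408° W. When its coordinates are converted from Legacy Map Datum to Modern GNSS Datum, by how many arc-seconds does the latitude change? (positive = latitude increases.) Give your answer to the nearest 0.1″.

Δφ = -15.1″

sin φ = 0.212299, cos φ = 0.977205, sin λ = -0.445560, cos λ = -0.895252.
North component: ΔN = −sin φ cos λ·ΔX − sin φ sin λ·ΔY + cos φ·ΔZ = −(0.212299)(-0.895252)(-407) − (0.212299)(-0.445560)(294) + (0.977205)(-426) = -465.83 m.
1° of latitude spans πR/180 = 111195 m, so Δφ = -465.83 / 111195 × 3600 = -15.082″.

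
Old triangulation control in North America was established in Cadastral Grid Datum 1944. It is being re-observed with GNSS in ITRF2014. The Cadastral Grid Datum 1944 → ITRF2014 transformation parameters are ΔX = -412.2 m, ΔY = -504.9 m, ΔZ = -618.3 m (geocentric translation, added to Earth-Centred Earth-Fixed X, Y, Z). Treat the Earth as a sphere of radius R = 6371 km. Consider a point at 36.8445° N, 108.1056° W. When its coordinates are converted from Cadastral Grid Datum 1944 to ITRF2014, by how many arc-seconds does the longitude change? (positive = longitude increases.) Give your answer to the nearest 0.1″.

Δλ = -9.5″

sin φ = 0.599645, cos φ = 0.800266, sin λ = -0.950485, cos λ = -0.310769.
East component: ΔE = −sin λ·ΔX + cos λ·ΔY = −(-0.950485)(-412.2) + (-0.310769)(-504.9) = -234.88 m.
1° of latitude spans πR/180 = 111195 m; at latitude φ, 1° of longitude spans that × cos φ = 88985.5 m, so Δλ = -234.88 / 88985.5 × 3600 = -9.502″.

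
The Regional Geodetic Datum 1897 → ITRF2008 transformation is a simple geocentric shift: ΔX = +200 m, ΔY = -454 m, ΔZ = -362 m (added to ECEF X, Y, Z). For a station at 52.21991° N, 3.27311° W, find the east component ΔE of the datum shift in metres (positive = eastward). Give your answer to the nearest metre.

The local east axis at (φ, λ) is (−sin λ, cos λ, 0), so ΔE = −sin(-3.27311°)·200 + cos(-3.27311°)·(-454) = -441.84 m.

ΔE = -442 m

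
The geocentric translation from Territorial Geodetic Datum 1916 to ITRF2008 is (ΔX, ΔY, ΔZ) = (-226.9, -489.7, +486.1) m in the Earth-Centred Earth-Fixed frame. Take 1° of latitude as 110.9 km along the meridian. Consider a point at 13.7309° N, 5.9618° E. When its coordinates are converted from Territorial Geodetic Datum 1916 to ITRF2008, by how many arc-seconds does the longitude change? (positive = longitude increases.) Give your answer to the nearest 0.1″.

Δλ = -15.5″

sin φ = 0.237362, cos φ = 0.971421, sin λ = 0.103865, cos λ = 0.994591.
East component: ΔE = −sin λ·ΔX + cos λ·ΔY = −(0.103865)(-226.9) + (0.994591)(-489.7) = -463.48 m.
1° of latitude spans 110900 m; at latitude φ, 1° of longitude spans that × cos φ = 107730.6 m, so Δλ = -463.48 / 107730.6 × 3600 = -15.488″.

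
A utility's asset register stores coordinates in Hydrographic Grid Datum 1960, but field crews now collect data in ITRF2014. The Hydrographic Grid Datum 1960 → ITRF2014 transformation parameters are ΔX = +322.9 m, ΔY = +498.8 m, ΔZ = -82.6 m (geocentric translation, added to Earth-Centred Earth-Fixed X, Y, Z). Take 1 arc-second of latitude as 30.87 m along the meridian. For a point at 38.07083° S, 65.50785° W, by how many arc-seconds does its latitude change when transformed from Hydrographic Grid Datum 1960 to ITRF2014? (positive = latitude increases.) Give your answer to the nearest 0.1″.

Δφ = -8.5″

sin φ = -0.616635, cos φ = 0.787249, sin λ = -0.910018, cos λ = 0.414569.
North component: ΔN = −sin φ cos λ·ΔX − sin φ sin λ·ΔY + cos φ·ΔZ = −(-0.616635)(0.414569)(322.9) − (-0.616635)(-0.910018)(498.8) + (0.787249)(-82.6) = -262.38 m.
1° of latitude spans 3600 × 30.87 = 111132 m, so Δφ = -262.38 / 111132 × 3600 = -8.500″.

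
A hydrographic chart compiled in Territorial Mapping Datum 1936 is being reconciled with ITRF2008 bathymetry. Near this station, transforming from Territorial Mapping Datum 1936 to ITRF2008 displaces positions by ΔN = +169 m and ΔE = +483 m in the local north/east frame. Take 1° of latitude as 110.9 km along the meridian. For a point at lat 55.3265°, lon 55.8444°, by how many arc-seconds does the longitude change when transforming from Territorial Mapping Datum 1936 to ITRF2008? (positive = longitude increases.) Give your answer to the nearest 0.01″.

At latitude 55.3265°, cos φ = 0.568899.
1° of longitude at this latitude = 110.9 × cos φ = 63.09 km, so Δλ = 483.0 / 63090.9 = 0.0076556° = 27.560″.

Δλ = 27.56″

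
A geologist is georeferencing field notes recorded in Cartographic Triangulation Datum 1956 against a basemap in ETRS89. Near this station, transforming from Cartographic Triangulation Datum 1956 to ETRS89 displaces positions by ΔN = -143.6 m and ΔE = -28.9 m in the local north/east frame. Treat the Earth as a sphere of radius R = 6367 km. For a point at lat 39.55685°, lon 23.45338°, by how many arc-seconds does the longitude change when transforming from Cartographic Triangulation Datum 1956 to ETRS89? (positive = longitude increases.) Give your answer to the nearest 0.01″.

Δλ = -1.21″

At latitude 39.55685°, cos φ = 0.770993.
One radian of longitude at latitude φ spans R cos φ, so Δλ = ΔE / (R cos φ) = -28.9 / (6367000 × 0.770993) = -5.8873e-06 rad = -1.214″.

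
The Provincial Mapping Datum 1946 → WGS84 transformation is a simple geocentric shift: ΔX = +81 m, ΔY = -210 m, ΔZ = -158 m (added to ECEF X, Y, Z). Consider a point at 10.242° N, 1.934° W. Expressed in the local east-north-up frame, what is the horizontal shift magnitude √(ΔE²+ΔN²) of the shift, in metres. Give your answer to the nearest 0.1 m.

At φ = 10.242°, λ = -1.934°: sin φ = 0.177806, cos φ = 0.984066, sin λ = -0.033748, cos λ = 0.999430.
ΔE = −sin λ·ΔX + cos λ·ΔY = −(-0.033748)·(81) + (0.999430)·(-210) = -207.15 m.
ΔN = −sin φ cos λ·ΔX − sin φ sin λ·ΔY + cos φ·ΔZ = −(0.177806)(0.999430)(81) − (0.177806)(-0.033748)(-210) + (0.984066)(-158) = -171.14 m.
Horizontal magnitude = √(ΔE² + ΔN²) = √((-207.15)² + (-171.14)²) = 268.70 m.

268.7 m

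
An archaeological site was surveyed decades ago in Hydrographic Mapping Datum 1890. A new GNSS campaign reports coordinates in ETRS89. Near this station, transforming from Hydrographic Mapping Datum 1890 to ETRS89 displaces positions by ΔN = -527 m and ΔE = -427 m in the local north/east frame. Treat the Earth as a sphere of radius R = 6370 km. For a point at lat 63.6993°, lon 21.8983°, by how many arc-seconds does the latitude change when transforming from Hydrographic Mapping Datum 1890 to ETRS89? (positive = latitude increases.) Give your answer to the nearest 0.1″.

On a sphere of radius R, 1 rad of latitude = R, so Δφ = ΔN / R = -527.0 / 6370000 = -8.2732e-05 rad = -17.065″.

Δφ = -17.1″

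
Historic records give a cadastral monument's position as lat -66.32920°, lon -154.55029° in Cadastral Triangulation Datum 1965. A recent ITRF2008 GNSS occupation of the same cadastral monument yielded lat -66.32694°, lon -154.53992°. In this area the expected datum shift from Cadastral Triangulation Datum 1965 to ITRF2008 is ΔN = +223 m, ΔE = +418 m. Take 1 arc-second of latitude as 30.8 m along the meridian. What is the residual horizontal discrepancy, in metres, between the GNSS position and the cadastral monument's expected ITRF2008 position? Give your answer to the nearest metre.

52 m

Observed coordinate differences: Δφ = +0.00226°, Δλ = +0.01037°.
Converting to metres (1° lat = 110880 m, cos φ = 0.401481): observed ΔN = 250.6 m, observed ΔE = 461.6 m.
Subtracting the expected shift leaves a residual of 250.6 − (223) = 27.6 m north and 461.6 − (418) = 43.6 m east.
Residual distance = √(27.6² + 43.6²) = 51.6 m.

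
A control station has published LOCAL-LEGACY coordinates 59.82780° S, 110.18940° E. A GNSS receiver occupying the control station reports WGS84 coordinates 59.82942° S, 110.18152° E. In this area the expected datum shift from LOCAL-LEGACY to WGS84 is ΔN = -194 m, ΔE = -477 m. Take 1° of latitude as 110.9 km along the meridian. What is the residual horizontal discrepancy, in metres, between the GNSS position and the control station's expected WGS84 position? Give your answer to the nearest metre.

40 m

Observed coordinate differences: Δφ = -0.00162°, Δλ = -0.00788°.
Converting to metres (1° lat = 110900 m, cos φ = 0.502601): observed ΔN = -179.7 m, observed ΔE = -439.2 m.
Subtracting the expected shift leaves a residual of -179.7 − (-194) = 14.3 m north and -439.2 − (-477) = 37.8 m east.
Residual distance = √(14.3² + 37.8²) = 40.4 m.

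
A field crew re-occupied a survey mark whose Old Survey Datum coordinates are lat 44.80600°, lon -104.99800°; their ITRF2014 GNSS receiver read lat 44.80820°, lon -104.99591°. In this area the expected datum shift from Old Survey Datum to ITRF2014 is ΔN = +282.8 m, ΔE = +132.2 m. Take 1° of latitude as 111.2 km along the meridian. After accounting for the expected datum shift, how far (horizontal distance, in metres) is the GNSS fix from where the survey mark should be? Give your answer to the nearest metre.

50 m

Observed coordinate differences: Δφ = +0.00220°, Δλ = +0.00209°.
Converting to metres (1° lat = 111200 m, cos φ = 0.709497): observed ΔN = 244.6 m, observed ΔE = 164.9 m.
Subtracting the expected shift leaves a residual of 244.6 − (282.8) = -38.2 m north and 164.9 − (132.2) = 32.7 m east.
Residual distance = √((-38.2)² + 32.7²) = 50.2 m.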